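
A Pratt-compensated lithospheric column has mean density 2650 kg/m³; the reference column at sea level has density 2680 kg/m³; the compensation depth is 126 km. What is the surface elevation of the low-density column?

1.43 km

ρ_ref D = ρ (D + h) → h = D (ρ_ref − ρ)/ρ.
h = 126 km × (2680 − 2650)/2650 = 1.43 km.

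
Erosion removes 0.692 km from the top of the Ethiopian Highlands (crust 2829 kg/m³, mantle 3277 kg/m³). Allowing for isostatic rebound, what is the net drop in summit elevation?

0.0946 km

Rebound u = e ρ_c/ρ_m = 0.692 km × 2829/3277 = 0.5974 km.
Net surface drop = e − u = 0.692 km − 0.5974 km = e (ρ_m − ρ_c)/ρ_m = 0.0946 km.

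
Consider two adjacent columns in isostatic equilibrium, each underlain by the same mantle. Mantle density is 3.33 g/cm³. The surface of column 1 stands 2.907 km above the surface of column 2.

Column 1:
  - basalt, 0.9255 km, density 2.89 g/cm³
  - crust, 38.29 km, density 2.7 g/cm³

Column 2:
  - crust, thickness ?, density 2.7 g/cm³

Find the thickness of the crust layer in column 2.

Take the compensation level at the base of the deeper column (depth z_c below the surface of column 1) and equate Σ ρ_i t_i down to z_c; mantle fills any gap and the z_c terms cancel.
Column 1: 0.9255×2.89 + 38.29×2.7 + (z_c − 39.2155)×3.33
Column 2: 2.907×0 + x×2.7 + (z_c − 2.907 − 0 − x)×3.33
The z_c×3.33 term appears on both sides and cancels. Collect the known terms of each column as K = Σ(ρt)_known − 3.33 × (depth of known layers): K_1 = 106.057695 − 3.33×39.2155 = −24.52992; K_2 = 0 − 3.33×(2.907 + 0) = −9.68031.
Balance: K_1 = K_2 − x×(3.33 − 2.7), so x = (K_2 − K_1)/(3.33 − 2.7) = 14.8496/0.63 = 23.6 km.

23.6 km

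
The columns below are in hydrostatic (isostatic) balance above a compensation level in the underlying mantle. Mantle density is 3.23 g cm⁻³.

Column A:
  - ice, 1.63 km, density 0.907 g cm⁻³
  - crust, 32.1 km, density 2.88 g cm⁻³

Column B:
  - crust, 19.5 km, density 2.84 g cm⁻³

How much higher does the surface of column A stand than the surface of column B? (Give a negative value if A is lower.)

For any compensation level in the mantle, the mantle terms cancel and isostasy reduces to e = (Σt_A − Σt_B) − (Σ(ρt)_A − Σ(ρt)_B) / ρ_m.
Σt_A = 33.73 km; Σt_B = 19.5 km; Σ(ρt)_A = 93.92641; Σ(ρt)_B = 55.38 (in km·g cm⁻³).
e = (33.73 − 19.5) − (93.92641 − 55.38) / 3.23 = 2.3 km.

2.3 km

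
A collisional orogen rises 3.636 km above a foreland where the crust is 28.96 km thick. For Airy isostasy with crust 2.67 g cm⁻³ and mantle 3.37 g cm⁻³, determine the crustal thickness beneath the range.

Root depth r = h ρ_c / (ρ_m − ρ_c) = 3.636 km × 2.67 / 0.7 = 13.87 km.
Total thickness = T + h + r = 28.96 km + 3.636 km + 13.87 km = 46.5 km.

46.5 km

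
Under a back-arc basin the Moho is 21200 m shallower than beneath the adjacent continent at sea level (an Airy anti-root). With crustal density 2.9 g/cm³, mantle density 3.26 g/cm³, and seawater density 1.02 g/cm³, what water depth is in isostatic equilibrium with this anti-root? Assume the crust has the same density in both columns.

Replacing a thickness d of crust by seawater at the top must be balanced by replacing crust with mantle at the base: d (ρ_c − ρ_w) = a (ρ_m − ρ_c).
d = a (ρ_m − ρ_c)/(ρ_c − ρ_w) = 21200 m × 0.36/1.88 = 4060 m.

4060 m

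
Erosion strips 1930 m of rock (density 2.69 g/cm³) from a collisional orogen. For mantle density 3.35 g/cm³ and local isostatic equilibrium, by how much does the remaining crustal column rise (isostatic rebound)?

1550 m

Unloading: uplift u = e ρ_c/ρ_m = 1930 m × 2.69/3.35 = 1550 m.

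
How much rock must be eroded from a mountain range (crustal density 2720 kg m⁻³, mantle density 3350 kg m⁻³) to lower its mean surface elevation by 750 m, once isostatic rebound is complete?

3990 m

Net drop Δ = e − u = e − e ρ_c/ρ_m = e (ρ_m − ρ_c)/ρ_m.
e = Δ ρ_m/(ρ_m − ρ_c) = 750 m × 3350/630 = 3990 m.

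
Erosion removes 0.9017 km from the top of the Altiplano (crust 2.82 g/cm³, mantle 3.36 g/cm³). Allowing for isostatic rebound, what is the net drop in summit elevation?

0.145 km

Rebound u = e ρ_c/ρ_m = 0.9017 km × 2.82/3.36 = 0.7568 km.
Net surface drop = e − u = 0.9017 km − 0.7568 km = e (ρ_m − ρ_c)/ρ_m = 0.145 km.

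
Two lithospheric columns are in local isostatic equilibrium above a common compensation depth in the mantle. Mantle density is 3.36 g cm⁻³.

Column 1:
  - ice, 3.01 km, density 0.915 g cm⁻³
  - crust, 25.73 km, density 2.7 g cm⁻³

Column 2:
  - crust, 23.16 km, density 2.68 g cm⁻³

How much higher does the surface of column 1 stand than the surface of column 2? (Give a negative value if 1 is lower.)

2.56 km

For any compensation level in the mantle, the mantle terms cancel and isostasy reduces to e = (Σt_1 − Σt_2) − (Σ(ρt)_1 − Σ(ρt)_2) / ρ_m.
Σt_1 = 28.74 km; Σt_2 = 23.16 km; Σ(ρt)_1 = 72.22515; Σ(ρt)_2 = 62.0688 (in km·g cm⁻³).
e = (28.74 − 23.16) − (72.22515 − 62.0688) / 3.36 = 2.56 km.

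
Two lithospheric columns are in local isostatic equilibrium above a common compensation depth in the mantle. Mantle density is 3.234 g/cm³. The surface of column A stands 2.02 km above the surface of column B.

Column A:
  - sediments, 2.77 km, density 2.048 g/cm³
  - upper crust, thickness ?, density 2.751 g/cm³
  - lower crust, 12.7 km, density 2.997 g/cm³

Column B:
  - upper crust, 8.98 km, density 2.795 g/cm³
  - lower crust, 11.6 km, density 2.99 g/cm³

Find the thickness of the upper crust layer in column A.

Take the compensation level at the base of the deeper column (depth z_c below the surface of column A) and equate Σ ρ_i t_i down to z_c; mantle fills any gap and the z_c terms cancel.
Column A: 2.77×2.048 + x×2.751 + 12.7×2.997 + (z_c − 15.47 − x)×3.234
Column B: 2.02×0 + 8.98×2.795 + 11.6×2.99 + (z_c − 2.02 − 20.58)×3.234
The z_c×3.234 term appears on both sides and cancels. Collect the known terms of each column as K = Σ(ρt)_known − 3.234 × (depth of known layers): K_A = 43.73486 − 3.234×15.47 = −6.29512; K_B = 59.7831 − 3.234×(2.02 + 20.58) = −13.3053.
Balance: K_A − x×(3.234 − 2.751) = K_B, so x = (K_A − K_B)/(3.234 − 2.751) = 7.01018/0.483 = 14.5 km.

14.5 km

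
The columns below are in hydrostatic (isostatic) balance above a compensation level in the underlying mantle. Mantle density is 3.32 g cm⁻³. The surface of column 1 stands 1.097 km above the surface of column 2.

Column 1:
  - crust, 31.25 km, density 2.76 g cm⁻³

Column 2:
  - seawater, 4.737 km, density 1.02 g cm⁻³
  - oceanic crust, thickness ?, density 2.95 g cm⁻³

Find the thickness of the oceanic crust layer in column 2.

8.01 km

Take the compensation level at the base of the deeper column (depth z_c below the surface of column 1) and equate Σ ρ_i t_i down to z_c; mantle fills any gap and the z_c terms cancel.
Column 1: 31.25×2.76 + (z_c − 31.25)×3.32
Column 2: 1.097×0 + 4.737×1.02 + x×2.95 + (z_c − 1.097 − 4.737 − x)×3.32
The z_c×3.32 term appears on both sides and cancels. Collect the known terms of each column as K = Σ(ρt)_known − 3.32 × (depth of known layers): K_1 = 86.25 − 3.32×31.25 = −17.5; K_2 = 4.83174 − 3.32×(1.097 + 4.737) = −14.53714.
Balance: K_1 = K_2 − x×(3.32 − 2.95), so x = (K_2 − K_1)/(3.32 − 2.95) = 2.96286/0.37 = 8.01 km.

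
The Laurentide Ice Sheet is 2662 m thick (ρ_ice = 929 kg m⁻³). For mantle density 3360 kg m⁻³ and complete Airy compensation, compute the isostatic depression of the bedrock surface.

736 m

By Archimedes' principle applied to the lithosphere: the ice load ρ_ice t is balanced by mantle displaced below, ρ_m s.
s = t ρ_ice / ρ_m = 2662 m × 929/3360 = 736 m.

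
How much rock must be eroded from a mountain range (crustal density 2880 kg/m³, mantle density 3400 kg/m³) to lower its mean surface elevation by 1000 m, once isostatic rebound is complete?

6540 m

Net drop Δ = e − u = e − e ρ_c/ρ_m = e (ρ_m − ρ_c)/ρ_m.
e = Δ ρ_m/(ρ_m − ρ_c) = 1000 m × 3400/520 = 6540 m.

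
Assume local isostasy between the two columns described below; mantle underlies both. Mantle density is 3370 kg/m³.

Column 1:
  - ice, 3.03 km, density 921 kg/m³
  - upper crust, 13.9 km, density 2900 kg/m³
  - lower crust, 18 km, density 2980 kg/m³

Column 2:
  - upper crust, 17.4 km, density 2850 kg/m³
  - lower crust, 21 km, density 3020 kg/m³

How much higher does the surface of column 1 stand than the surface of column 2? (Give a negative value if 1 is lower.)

1.36 km

For any compensation level in the mantle, the mantle terms cancel and isostasy reduces to e = (Σt_1 − Σt_2) − (Σ(ρt)_1 − Σ(ρt)_2) / ρ_m.
Σt_1 = 34.93 km; Σt_2 = 38.4 km; Σ(ρt)_1 = 96740.63; Σ(ρt)_2 = 113010 (in km·kg/m³).
e = (34.93 − 38.4) − (96740.63 − 113010) / 3370 = 1.36 km.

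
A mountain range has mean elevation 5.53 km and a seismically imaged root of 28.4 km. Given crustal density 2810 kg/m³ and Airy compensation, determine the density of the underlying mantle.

3360 kg/m³

Airy balance: ρ_c h = (ρ_m − ρ_c) r → ρ_m = ρ_c (1 + h/r).
ρ_m = 2810 × (1 + 5.53 km/28.4 km) = 3360 kg/m³.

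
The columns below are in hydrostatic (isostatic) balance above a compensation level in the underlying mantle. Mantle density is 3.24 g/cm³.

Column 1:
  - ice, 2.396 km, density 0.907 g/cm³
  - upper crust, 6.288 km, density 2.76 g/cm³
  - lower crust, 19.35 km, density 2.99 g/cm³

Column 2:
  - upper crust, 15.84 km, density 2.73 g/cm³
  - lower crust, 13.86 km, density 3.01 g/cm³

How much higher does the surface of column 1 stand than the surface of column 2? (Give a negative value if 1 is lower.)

For any compensation level in the mantle, the mantle terms cancel and isostasy reduces to e = (Σt_1 − Σt_2) − (Σ(ρt)_1 − Σ(ρt)_2) / ρ_m.
Σt_1 = 28.034 km; Σt_2 = 29.7 km; Σ(ρt)_1 = 77.384552; Σ(ρt)_2 = 84.9618 (in km·g/cm³).
e = (28.034 − 29.7) − (77.384552 − 84.9618) / 3.24 = 0.673 km.

0.673 km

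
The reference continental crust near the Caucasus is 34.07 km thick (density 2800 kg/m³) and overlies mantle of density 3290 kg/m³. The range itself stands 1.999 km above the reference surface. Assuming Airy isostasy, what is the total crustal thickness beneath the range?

47.5 km

Root depth r = h ρ_c / (ρ_m − ρ_c) = 1.999 km × 2800 / 490 = 11.42 km.
Total thickness = T + h + r = 34.07 km + 1.999 km + 11.42 km = 47.5 km.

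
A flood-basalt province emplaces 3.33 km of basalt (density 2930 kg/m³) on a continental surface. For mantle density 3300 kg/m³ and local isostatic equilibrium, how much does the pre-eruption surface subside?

2.96 km

Subaerial loading: s = t ρ_load / ρ_m.
s = 3.33 km × 2930/3300 = 2.96 km.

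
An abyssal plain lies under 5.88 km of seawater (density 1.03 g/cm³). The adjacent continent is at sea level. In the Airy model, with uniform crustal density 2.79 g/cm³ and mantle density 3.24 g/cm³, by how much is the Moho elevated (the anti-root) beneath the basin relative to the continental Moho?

23 km

Isostatic balance requires: replacing crust with seawater at the top is compensated by replacing crust with mantle at the base: d (ρ_c − ρ_w) = a (ρ_m − ρ_c).
a = d (ρ_c − ρ_w)/(ρ_m − ρ_c) = 5.88 km × 1.76/0.45 = 23 km.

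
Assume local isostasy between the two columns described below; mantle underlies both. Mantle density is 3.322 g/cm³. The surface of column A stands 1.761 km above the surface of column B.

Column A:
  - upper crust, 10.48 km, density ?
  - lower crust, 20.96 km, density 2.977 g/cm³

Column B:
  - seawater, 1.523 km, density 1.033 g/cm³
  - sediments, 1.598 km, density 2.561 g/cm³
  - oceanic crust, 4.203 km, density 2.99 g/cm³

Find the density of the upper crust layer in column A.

2.87 g/cm³

Take the compensation level at the base of the deeper column (depth z_c below the surface of column A) and equate Σ ρ_i t_i down to z_c; mantle fills any gap and the z_c terms cancel.
Column A: 10.48×ρ + 20.96×2.977 + (z_c − 31.44)×3.322
Column B: 1.761×0 + 1.523×1.033 + 1.598×2.561 + 4.203×2.99 + (z_c − 1.761 − 7.324)×3.322
The z_c×3.322 term appears on both sides and cancels. Collect the known terms of each column as K = Σ(ρt)_known − 3.322 × (depth of known layers): K_A = 62.39792 − 3.322×31.44 = −42.04576; K_B = 18.232707 − 3.322×(1.761 + 7.324) = −11.947663.
Balance: K_A + 10.48×ρ = K_B, so ρ = (K_B − K_A)/10.48 = 30.0981/10.48 = 2.87 g/cm³.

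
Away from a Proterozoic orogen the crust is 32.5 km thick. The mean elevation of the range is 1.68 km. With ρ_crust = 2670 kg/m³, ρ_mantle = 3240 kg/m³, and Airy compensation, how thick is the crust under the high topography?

42 km

Root depth r = h ρ_c / (ρ_m − ρ_c) = 1.68 km × 2670 / 570 = 7.869 km.
Total thickness = T + h + r = 32.5 km + 1.68 km + 7.869 km = 42 km.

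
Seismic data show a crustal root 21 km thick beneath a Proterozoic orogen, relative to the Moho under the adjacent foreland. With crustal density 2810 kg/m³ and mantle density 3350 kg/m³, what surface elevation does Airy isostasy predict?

4.04 km

Isostatic balance requires: ρ_c h = (ρ_m − ρ_c) r.
h = r (ρ_m − ρ_c) / ρ_c = 21 km × (3350 − 2810) / 2810 = 4.04 km.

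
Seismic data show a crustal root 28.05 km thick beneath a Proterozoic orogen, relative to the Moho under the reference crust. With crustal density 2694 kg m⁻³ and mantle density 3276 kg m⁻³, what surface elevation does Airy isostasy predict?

Isostatic balance requires: ρ_c h = (ρ_m − ρ_c) r.
h = r (ρ_m − ρ_c) / ρ_c = 28.05 km × (3276 − 2694) / 2694 = 6.06 km.

6.06 km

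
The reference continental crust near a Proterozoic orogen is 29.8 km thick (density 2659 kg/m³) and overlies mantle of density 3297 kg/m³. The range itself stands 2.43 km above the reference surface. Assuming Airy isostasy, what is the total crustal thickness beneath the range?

Root depth r = h ρ_c / (ρ_m − ρ_c) = 2.43 km × 2659 / 638 = 10.13 km.
Total thickness = T + h + r = 29.8 km + 2.43 km + 10.13 km = 42.4 km.

42.4 km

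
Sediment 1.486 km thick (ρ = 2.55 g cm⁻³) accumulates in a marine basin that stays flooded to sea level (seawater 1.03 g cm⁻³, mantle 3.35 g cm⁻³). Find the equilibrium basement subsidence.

0.974 km

Submarine loading: the sediment displaces seawater, and the subsidence is in turn flooded, so s (ρ_m − ρ_w) = t (ρ_sed − ρ_w).
s = 1.486 km × (2.55 − 1.03) / (3.35 − 1.03) = 0.974 km.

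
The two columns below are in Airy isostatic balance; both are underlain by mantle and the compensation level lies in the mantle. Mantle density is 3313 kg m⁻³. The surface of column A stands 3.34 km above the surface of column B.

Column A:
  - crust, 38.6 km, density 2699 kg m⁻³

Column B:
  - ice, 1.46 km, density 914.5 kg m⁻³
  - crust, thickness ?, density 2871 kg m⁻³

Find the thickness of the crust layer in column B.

20.7 km

Take the compensation level at the base of the deeper column (depth z_c below the surface of column A) and equate Σ ρ_i t_i down to z_c; mantle fills any gap and the z_c terms cancel.
Column A: 38.6×2699 + (z_c − 38.6)×3313
Column B: 3.34×0 + 1.46×914.5 + x×2871 + (z_c − 3.34 − 1.46 − x)×3313
The z_c×3313 term appears on both sides and cancels. Collect the known terms of each column as K = Σ(ρt)_known − 3313 × (depth of known layers): K_A = 104181.4 − 3313×38.6 = −23700.4; K_B = 1335.17 − 3313×(3.34 + 1.46) = −14567.23.
Balance: K_A = K_B − x×(3313 − 2871), so x = (K_B − K_A)/(3313 − 2871) = 9133.17/442 = 20.7 km.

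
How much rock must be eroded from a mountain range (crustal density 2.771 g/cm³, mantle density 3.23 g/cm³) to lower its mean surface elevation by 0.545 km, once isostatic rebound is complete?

Net drop Δ = e − u = e − e ρ_c/ρ_m = e (ρ_m − ρ_c)/ρ_m.
e = Δ ρ_m/(ρ_m − ρ_c) = 0.545 km × 3.23/0.459 = 3.84 km.

3.84 km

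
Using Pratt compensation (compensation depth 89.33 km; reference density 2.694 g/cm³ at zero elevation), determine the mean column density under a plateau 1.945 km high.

2.64 g/cm³

Pratt balance: ρ_ref D = ρ (D + h).
ρ = ρ_ref D/(D + h) = 2.694 × 89.33 km/(89.33 km + 1.945 km) = 2.64 g/cm³.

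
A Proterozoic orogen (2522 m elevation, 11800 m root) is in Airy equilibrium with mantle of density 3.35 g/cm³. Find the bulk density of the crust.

2.76 g/cm³

ρ_c h = (ρ_m − ρ_c) r → ρ_c (h + r) = ρ_m r → ρ_c = ρ_m r / (h + r).
ρ_c = 3.35 × 11800 m / (2522 m + 11800 m) = 2.76 g/cm³.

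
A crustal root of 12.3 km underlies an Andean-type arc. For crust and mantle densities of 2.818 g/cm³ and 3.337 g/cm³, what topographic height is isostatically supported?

2.27 km

Isostatic balance requires: ρ_c h = (ρ_m − ρ_c) r.
h = r (ρ_m − ρ_c) / ρ_c = 12.3 km × (3.337 − 2.818) / 2.818 = 2.27 km.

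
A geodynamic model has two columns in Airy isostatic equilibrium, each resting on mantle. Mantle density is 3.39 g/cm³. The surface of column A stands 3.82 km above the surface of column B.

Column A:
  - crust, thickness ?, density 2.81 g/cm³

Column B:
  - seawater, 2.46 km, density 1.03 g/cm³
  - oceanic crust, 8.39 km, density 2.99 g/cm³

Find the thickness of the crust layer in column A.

Take the compensation level at the base of the deeper column (depth z_c below the surface of column A) and equate Σ ρ_i t_i down to z_c; mantle fills any gap and the z_c terms cancel.
Column A: x×2.81 + (z_c − 0 − x)×3.39
Column B: 3.82×0 + 2.46×1.03 + 8.39×2.99 + (z_c − 3.82 − 10.85)×3.39
The z_c×3.39 term appears on both sides and cancels. Collect the known terms of each column as K = Σ(ρt)_known − 3.39 × (depth of known layers): K_A = 0 − 3.39×0 = 0; K_B = 27.6199 − 3.39×(3.82 + 10.85) = −22.1114.
Balance: K_A − x×(3.39 − 2.81) = K_B, so x = (K_A − K_B)/(3.39 − 2.81) = 22.1114/0.58 = 38.1 km.

38.1 km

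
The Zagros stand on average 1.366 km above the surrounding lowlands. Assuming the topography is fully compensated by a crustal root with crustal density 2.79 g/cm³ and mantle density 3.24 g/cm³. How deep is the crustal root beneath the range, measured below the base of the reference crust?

8.47 km

For local isostatic compensation: the weight of the topography is balanced by the buoyancy of the root, ρ_c h = (ρ_m − ρ_c) r.
r = h · ρ_c / (ρ_m − ρ_c) = 1.366 km × 2.79 / (3.24 − 2.79) = 8.47 km.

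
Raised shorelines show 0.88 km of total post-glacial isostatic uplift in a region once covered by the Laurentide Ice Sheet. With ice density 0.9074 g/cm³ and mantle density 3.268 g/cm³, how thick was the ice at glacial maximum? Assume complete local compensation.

u = t ρ_ice/ρ_m → t = u ρ_m/ρ_ice = 0.88 km × 3.268/0.9074 = 3.17 km.

3.17 km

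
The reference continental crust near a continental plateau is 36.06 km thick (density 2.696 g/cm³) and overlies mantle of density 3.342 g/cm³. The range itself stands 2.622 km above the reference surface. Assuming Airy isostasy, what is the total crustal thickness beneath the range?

49.6 km

Root depth r = h ρ_c / (ρ_m − ρ_c) = 2.622 km × 2.696 / 0.646 = 10.94 km.
Total thickness = T + h + r = 36.06 km + 2.622 km + 10.94 km = 49.6 km.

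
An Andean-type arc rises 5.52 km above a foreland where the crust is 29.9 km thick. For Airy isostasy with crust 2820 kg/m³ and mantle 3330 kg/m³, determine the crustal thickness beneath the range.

Root depth r = h ρ_c / (ρ_m − ρ_c) = 5.52 km × 2820 / 510 = 30.52 km.
Total thickness = T + h + r = 29.9 km + 5.52 km + 30.52 km = 65.9 km.

65.9 km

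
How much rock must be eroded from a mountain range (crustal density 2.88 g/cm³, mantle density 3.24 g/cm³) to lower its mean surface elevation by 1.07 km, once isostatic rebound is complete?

9.63 km

Net drop Δ = e − u = e − e ρ_c/ρ_m = e (ρ_m − ρ_c)/ρ_m.
e = Δ ρ_m/(ρ_m − ρ_c) = 1.07 km × 3.24/0.36 = 9.63 km.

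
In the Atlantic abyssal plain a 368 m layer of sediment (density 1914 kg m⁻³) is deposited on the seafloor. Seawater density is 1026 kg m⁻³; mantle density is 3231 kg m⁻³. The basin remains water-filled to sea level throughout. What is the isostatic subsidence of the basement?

148 m

Submarine loading: the sediment displaces seawater, and the subsidence is in turn flooded, so s (ρ_m − ρ_w) = t (ρ_sed − ρ_w).
s = 368 m × (1914 − 1026) / (3231 − 1026) = 148 m.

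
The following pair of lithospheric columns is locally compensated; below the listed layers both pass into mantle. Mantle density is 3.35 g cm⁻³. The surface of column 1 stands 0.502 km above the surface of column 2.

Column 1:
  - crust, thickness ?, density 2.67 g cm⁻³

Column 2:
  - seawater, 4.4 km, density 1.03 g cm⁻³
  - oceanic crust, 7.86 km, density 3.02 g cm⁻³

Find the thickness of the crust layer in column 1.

21.3 km

Take the compensation level at the base of the deeper column (depth z_c below the surface of column 1) and equate Σ ρ_i t_i down to z_c; mantle fills any gap and the z_c terms cancel.
Column 1: x×2.67 + (z_c − 0 − x)×3.35
Column 2: 0.502×0 + 4.4×1.03 + 7.86×3.02 + (z_c − 0.502 − 12.26)×3.35
The z_c×3.35 term appears on both sides and cancels. Collect the known terms of each column as K = Σ(ρt)_known − 3.35 × (depth of known layers): K_1 = 0 − 3.35×0 = 0; K_2 = 28.2692 − 3.35×(0.502 + 12.26) = −14.4835.
Balance: K_1 − x×(3.35 − 2.67) = K_2, so x = (K_1 − K_2)/(3.35 − 2.67) = 14.4835/0.68 = 21.3 km.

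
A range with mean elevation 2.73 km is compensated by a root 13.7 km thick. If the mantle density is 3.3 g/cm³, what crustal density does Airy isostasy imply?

2.75 g/cm³

ρ_c h = (ρ_m − ρ_c) r → ρ_c (h + r) = ρ_m r → ρ_c = ρ_m r / (h + r).
ρ_c = 3.3 × 13.7 km / (2.73 km + 13.7 km) = 2.75 g/cm³.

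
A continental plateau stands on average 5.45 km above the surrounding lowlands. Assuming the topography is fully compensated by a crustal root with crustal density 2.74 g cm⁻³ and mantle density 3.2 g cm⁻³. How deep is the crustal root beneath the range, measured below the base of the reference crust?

32.5 km

Equating mass per unit area of the two columns: the weight of the topography is balanced by the buoyancy of the root, ρ_c h = (ρ_m − ρ_c) r.
r = h · ρ_c / (ρ_m − ρ_c) = 5.45 km × 2.74 / (3.2 − 2.74) = 32.5 km.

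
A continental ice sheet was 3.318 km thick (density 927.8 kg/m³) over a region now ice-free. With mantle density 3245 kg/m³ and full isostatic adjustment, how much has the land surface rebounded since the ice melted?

0.949 km

Removing the load lets mantle flow back in; uplift u satisfies ρ_ice t = ρ_m u.
u = t ρ_ice/ρ_m = 3.318 km × 927.8/3245 = 0.949 km.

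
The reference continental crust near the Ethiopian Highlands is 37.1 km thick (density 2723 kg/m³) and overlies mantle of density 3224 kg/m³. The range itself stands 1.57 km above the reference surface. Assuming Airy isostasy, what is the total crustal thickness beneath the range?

Root depth r = h ρ_c / (ρ_m − ρ_c) = 1.57 km × 2723 / 501 = 8.533 km.
Total thickness = T + h + r = 37.1 km + 1.57 km + 8.533 km = 47.2 km.

47.2 km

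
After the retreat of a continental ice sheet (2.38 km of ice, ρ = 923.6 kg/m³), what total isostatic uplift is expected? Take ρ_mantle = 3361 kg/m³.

0.654 km

Removing the load lets mantle flow back in; uplift u satisfies ρ_ice t = ρ_m u.
u = t ρ_ice/ρ_m = 2.38 km × 923.6/3361 = 0.654 km.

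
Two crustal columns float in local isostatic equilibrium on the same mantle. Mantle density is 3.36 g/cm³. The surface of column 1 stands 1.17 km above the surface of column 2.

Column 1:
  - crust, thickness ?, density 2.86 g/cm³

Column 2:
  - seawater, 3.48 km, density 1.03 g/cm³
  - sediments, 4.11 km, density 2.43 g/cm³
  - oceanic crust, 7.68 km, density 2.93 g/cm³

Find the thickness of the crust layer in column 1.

38.3 km

Take the compensation level at the base of the deeper column (depth z_c below the surface of column 1) and equate Σ ρ_i t_i down to z_c; mantle fills any gap and the z_c terms cancel.
Column 1: x×2.86 + (z_c − 0 − x)×3.36
Column 2: 1.17×0 + 3.48×1.03 + 4.11×2.43 + 7.68×2.93 + (z_c − 1.17 − 15.27)×3.36
The z_c×3.36 term appears on both sides and cancels. Collect the known terms of each column as K = Σ(ρt)_known − 3.36 × (depth of known layers): K_1 = 0 − 3.36×0 = 0; K_2 = 36.0741 − 3.36×(1.17 + 15.27) = −19.1643.
Balance: K_1 − x×(3.36 − 2.86) = K_2, so x = (K_1 − K_2)/(3.36 − 2.86) = 19.1643/0.5 = 38.3 km.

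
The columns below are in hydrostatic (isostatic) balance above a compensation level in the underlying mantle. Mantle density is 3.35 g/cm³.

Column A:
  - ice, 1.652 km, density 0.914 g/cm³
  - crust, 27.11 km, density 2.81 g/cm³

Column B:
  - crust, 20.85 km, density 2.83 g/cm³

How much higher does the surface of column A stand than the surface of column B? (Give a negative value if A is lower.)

For any compensation level in the mantle, the mantle terms cancel and isostasy reduces to e = (Σt_A − Σt_B) − (Σ(ρt)_A − Σ(ρt)_B) / ρ_m.
Σt_A = 28.762 km; Σt_B = 20.85 km; Σ(ρt)_A = 77.689028; Σ(ρt)_B = 59.0055 (in km·g/cm³).
e = (28.762 − 20.85) − (77.689028 − 59.0055) / 3.35 = 2.33 km.

2.33 km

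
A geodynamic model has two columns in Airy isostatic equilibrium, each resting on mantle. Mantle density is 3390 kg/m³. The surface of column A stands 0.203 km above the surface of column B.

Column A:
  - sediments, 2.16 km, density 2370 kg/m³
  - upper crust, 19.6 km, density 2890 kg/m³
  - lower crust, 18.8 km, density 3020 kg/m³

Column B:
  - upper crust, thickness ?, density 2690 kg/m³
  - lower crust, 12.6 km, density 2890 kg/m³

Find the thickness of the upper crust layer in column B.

17.1 km

Take the compensation level at the base of the deeper column (depth z_c below the surface of column A) and equate Σ ρ_i t_i down to z_c; mantle fills any gap and the z_c terms cancel.
Column A: 2.16×2370 + 19.6×2890 + 18.8×3020 + (z_c − 40.56)×3390
Column B: 0.203×0 + x×2690 + 12.6×2890 + (z_c − 0.203 − 12.6 − x)×3390
The z_c×3390 term appears on both sides and cancels. Collect the known terms of each column as K = Σ(ρt)_known − 3390 × (depth of known layers): K_A = 118539.2 − 3390×40.56 = −18959.2; K_B = 36414 − 3390×(0.203 + 12.6) = −6988.17.
Balance: K_A = K_B − x×(3390 − 2690), so x = (K_B − K_A)/(3390 − 2690) = 11971/700 = 17.1 km.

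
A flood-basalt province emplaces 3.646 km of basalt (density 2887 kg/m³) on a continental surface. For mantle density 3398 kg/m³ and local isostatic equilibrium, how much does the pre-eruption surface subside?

3.1 km

Subaerial loading: s = t ρ_load / ρ_m.
s = 3.646 km × 2887/3398 = 3.1 km.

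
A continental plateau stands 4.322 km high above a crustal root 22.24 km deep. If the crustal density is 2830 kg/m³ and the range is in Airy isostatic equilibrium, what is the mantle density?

3380 kg/m³

Airy balance: ρ_c h = (ρ_m − ρ_c) r → ρ_m = ρ_c (1 + h/r).
ρ_m = 2830 × (1 + 4.322 km/22.24 km) = 3380 kg/m³.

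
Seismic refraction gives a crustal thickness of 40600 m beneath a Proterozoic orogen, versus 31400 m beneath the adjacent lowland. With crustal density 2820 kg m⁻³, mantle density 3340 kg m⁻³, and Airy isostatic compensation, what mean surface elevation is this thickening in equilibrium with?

Excess crust Δ = 40600 m − 31400 m = 9200 m, split between elevation h and root r with h + r = Δ.
Airy balance ρ_c h = (ρ_m − ρ_c) r gives r = h ρ_c/(ρ_m − ρ_c), so h (1 + ρ_c/(ρ_m − ρ_c)) = Δ, i.e. h = Δ (ρ_m − ρ_c)/ρ_m.
h = 9200 m × 520/3340 = 1430 m.

1430 m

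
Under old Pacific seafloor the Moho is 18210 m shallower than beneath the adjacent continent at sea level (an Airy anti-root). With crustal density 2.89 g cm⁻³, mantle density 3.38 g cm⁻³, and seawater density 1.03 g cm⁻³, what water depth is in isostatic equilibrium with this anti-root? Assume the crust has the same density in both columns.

4800 m

Replacing a thickness d of crust by seawater at the top must be balanced by replacing crust with mantle at the base: d (ρ_c − ρ_w) = a (ρ_m − ρ_c).
d = a (ρ_m − ρ_c)/(ρ_c − ρ_w) = 18210 m × 0.49/1.86 = 4800 m.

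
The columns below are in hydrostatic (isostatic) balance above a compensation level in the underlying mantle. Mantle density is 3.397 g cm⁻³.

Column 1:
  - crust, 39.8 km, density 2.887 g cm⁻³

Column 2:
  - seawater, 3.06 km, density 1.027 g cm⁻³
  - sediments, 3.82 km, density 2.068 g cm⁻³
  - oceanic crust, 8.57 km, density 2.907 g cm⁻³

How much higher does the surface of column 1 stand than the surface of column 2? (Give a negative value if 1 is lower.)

1.11 km

For any compensation level in the mantle, the mantle terms cancel and isostasy reduces to e = (Σt_1 − Σt_2) − (Σ(ρt)_1 − Σ(ρt)_2) / ρ_m.
Σt_1 = 39.8 km; Σt_2 = 15.45 km; Σ(ρt)_1 = 114.9026; Σ(ρt)_2 = 35.95537 (in km·g cm⁻³).
e = (39.8 − 15.45) − (114.9026 − 35.95537) / 3.397 = 1.11 km.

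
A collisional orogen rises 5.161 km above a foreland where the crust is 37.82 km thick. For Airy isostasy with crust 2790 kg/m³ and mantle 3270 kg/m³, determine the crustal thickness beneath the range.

Root depth r = h ρ_c / (ρ_m − ρ_c) = 5.161 km × 2790 / 480 = 30 km.
Total thickness = T + h + r = 37.82 km + 5.161 km + 30 km = 73 km.

73 km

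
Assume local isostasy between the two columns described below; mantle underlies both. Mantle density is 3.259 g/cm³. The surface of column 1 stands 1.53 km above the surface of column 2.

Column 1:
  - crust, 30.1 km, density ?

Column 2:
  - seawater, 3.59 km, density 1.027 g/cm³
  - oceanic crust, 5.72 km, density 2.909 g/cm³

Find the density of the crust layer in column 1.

2.76 g/cm³

Take the compensation level at the base of the deeper column (depth z_c below the surface of column 1) and equate Σ ρ_i t_i down to z_c; mantle fills any gap and the z_c terms cancel.
Column 1: 30.1×ρ + (z_c − 30.1)×3.259
Column 2: 1.53×0 + 3.59×1.027 + 5.72×2.909 + (z_c − 1.53 − 9.31)×3.259
The z_c×3.259 term appears on both sides and cancels. Collect the known terms of each column as K = Σ(ρt)_known − 3.259 × (depth of known layers): K_1 = 0 − 3.259×30.1 = −98.0959; K_2 = 20.32641 − 3.259×(1.53 + 9.31) = −15.00115.
Balance: K_1 + 30.1×ρ = K_2, so ρ = (K_2 − K_1)/30.1 = 83.0947/30.1 = 2.76 g/cm³.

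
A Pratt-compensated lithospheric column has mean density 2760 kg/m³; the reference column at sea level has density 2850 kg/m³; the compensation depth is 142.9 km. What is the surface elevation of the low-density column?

4.66 km

ρ_ref D = ρ (D + h) → h = D (ρ_ref − ρ)/ρ.
h = 142.9 km × (2850 − 2760)/2760 = 4.66 km.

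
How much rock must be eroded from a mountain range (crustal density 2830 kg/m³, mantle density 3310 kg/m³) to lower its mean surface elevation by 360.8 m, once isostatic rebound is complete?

Net drop Δ = e − u = e − e ρ_c/ρ_m = e (ρ_m − ρ_c)/ρ_m.
e = Δ ρ_m/(ρ_m − ρ_c) = 360.8 m × 3310/480 = 2490 m.

2490 m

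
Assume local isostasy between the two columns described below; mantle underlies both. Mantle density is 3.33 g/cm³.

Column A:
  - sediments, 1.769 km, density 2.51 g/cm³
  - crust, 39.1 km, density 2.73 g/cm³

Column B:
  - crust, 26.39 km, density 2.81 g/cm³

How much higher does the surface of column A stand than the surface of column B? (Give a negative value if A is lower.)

3.36 km

For any compensation level in the mantle, the mantle terms cancel and isostasy reduces to e = (Σt_A − Σt_B) − (Σ(ρt)_A − Σ(ρt)_B) / ρ_m.
Σt_A = 40.869 km; Σt_B = 26.39 km; Σ(ρt)_A = 111.18319; Σ(ρt)_B = 74.1559 (in km·g/cm³).
e = (40.869 − 26.39) − (111.18319 − 74.1559) / 3.33 = 3.36 km.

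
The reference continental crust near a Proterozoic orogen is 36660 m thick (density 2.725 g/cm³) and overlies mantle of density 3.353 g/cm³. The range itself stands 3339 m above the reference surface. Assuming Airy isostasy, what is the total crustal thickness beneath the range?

Root depth r = h ρ_c / (ρ_m − ρ_c) = 3339 m × 2.725 / 0.628 = 14490 m.
Total thickness = T + h + r = 36660 m + 3339 m + 14490 m = 54500 m.

54500 m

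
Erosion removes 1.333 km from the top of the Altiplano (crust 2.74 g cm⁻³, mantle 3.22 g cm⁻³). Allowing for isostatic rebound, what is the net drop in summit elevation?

Rebound u = e ρ_c/ρ_m = 1.333 km × 2.74/3.22 = 1.134 km.
Net surface drop = e − u = 1.333 km − 1.134 km = e (ρ_m − ρ_c)/ρ_m = 0.199 km.

0.199 km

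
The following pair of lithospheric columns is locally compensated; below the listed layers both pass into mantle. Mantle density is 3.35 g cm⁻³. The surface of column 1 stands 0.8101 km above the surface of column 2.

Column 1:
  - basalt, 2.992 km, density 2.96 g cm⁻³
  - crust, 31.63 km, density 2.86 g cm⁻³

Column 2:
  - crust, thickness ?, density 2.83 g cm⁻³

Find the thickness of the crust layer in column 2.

Take the compensation level at the base of the deeper column (depth z_c below the surface of column 1) and equate Σ ρ_i t_i down to z_c; mantle fills any gap and the z_c terms cancel.
Column 1: 2.992×2.96 + 31.63×2.86 + (z_c − 34.622)×3.35
Column 2: 0.8101×0 + x×2.83 + (z_c − 0.8101 − 0 − x)×3.35
The z_c×3.35 term appears on both sides and cancels. Collect the known terms of each column as K = Σ(ρt)_known − 3.35 × (depth of known layers): K_1 = 99.31812 − 3.35×34.622 = −16.66558; K_2 = 0 − 3.35×(0.8101 + 0) = −2.713835.
Balance: K_1 = K_2 − x×(3.35 − 2.83), so x = (K_2 − K_1)/(3.35 − 2.83) = 13.9517/0.52 = 26.8 km.

26.8 km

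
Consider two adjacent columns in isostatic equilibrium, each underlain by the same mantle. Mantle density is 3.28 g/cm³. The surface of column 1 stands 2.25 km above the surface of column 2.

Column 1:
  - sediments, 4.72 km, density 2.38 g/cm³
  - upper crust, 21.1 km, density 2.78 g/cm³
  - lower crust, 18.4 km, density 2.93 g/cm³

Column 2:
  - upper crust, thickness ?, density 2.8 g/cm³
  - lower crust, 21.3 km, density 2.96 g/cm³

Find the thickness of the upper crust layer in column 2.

14.7 km

Take the compensation level at the base of the deeper column (depth z_c below the surface of column 1) and equate Σ ρ_i t_i down to z_c; mantle fills any gap and the z_c terms cancel.
Column 1: 4.72×2.38 + 21.1×2.78 + 18.4×2.93 + (z_c − 44.22)×3.28
Column 2: 2.25×0 + x×2.8 + 21.3×2.96 + (z_c − 2.25 − 21.3 − x)×3.28
The z_c×3.28 term appears on both sides and cancels. Collect the known terms of each column as K = Σ(ρt)_known − 3.28 × (depth of known layers): K_1 = 123.8036 − 3.28×44.22 = −21.238; K_2 = 63.048 − 3.28×(2.25 + 21.3) = −14.196.
Balance: K_1 = K_2 − x×(3.28 − 2.8), so x = (K_2 − K_1)/(3.28 − 2.8) = 7.042/0.48 = 14.7 km.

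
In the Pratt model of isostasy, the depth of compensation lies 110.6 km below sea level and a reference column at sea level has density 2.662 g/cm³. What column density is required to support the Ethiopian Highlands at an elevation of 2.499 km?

Pratt balance: ρ_ref D = ρ (D + h).
ρ = ρ_ref D/(D + h) = 2.662 × 110.6 km/(110.6 km + 2.499 km) = 2.6 g/cm³.

2.6 g/cm³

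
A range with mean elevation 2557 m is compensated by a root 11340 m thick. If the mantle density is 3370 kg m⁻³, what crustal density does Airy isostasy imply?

2750 kg m⁻³

ρ_c h = (ρ_m − ρ_c) r → ρ_c (h + r) = ρ_m r → ρ_c = ρ_m r / (h + r).
ρ_c = 3370 × 11340 m / (2557 m + 11340 m) = 2750 kg m⁻³.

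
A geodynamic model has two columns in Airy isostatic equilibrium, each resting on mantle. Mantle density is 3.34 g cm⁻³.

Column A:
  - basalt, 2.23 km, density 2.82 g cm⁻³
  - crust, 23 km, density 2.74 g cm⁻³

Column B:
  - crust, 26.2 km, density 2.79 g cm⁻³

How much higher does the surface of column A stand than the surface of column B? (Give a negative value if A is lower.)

0.165 km

For any compensation level in the mantle, the mantle terms cancel and isostasy reduces to e = (Σt_A − Σt_B) − (Σ(ρt)_A − Σ(ρt)_B) / ρ_m.
Σt_A = 25.23 km; Σt_B = 26.2 km; Σ(ρt)_A = 69.3086; Σ(ρt)_B = 73.098 (in km·g cm⁻³).
e = (25.23 − 26.2) − (69.3086 − 73.098) / 3.34 = 0.165 km.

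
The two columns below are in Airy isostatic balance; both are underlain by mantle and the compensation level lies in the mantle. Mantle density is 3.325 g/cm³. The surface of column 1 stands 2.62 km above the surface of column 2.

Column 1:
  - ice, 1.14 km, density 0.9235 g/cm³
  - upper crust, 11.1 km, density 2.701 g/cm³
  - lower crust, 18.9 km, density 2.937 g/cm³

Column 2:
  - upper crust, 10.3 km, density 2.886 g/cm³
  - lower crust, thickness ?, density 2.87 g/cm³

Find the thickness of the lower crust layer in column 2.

Take the compensation level at the base of the deeper column (depth z_c below the surface of column 1) and equate Σ ρ_i t_i down to z_c; mantle fills any gap and the z_c terms cancel.
Column 1: 1.14×0.9235 + 11.1×2.701 + 18.9×2.937 + (z_c − 31.14)×3.325
Column 2: 2.62×0 + 10.3×2.886 + x×2.87 + (z_c − 2.62 − 10.3 − x)×3.325
The z_c×3.325 term appears on both sides and cancels. Collect the known terms of each column as K = Σ(ρt)_known − 3.325 × (depth of known layers): K_1 = 86.54319 − 3.325×31.14 = −16.99731; K_2 = 29.7258 − 3.325×(2.62 + 10.3) = −13.2332.
Balance: K_1 = K_2 − x×(3.325 − 2.87), so x = (K_2 − K_1)/(3.325 − 2.87) = 3.76411/0.455 = 8.27 km.

8.27 km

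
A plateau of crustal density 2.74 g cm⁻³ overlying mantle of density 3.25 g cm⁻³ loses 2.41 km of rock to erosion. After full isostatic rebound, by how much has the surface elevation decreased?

Rebound u = e ρ_c/ρ_m = 2.41 km × 2.74/3.25 = 2.032 km.
Net surface drop = e − u = 2.41 km − 2.032 km = e (ρ_m − ρ_c)/ρ_m = 0.378 km.

0.378 km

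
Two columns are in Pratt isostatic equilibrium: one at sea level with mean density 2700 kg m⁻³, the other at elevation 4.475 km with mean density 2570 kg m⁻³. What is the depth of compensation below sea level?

ρ_ref D = ρ (D + h) → D (ρ_ref − ρ) = ρ h.
D = ρ h/(ρ_ref − ρ) = 2570 × 4.475 km/(2700 − 2570) = 88.5 km.

88.5 km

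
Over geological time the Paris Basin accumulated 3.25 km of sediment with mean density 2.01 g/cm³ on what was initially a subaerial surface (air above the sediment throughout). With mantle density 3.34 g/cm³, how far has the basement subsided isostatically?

1.96 km

Subaerial load: s = t ρ_sed / ρ_m = 3.25 km × 2.01/3.34 = 1.96 km.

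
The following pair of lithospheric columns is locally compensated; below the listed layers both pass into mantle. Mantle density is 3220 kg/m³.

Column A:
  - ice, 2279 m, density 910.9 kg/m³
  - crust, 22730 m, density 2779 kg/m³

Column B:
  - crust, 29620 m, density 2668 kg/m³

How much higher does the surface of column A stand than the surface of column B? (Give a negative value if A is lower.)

For any compensation level in the mantle, the mantle terms cancel and isostasy reduces to e = (Σt_A − Σt_B) − (Σ(ρt)_A − Σ(ρt)_B) / ρ_m.
Σt_A = 25009 m; Σt_B = 29620 m; Σ(ρt)_A = 65242611.1; Σ(ρt)_B = 79026160 (in m·kg/m³).
e = (25009 − 29620) − (65242611.1 − 79026160) / 3220 = −330 m.

−330 m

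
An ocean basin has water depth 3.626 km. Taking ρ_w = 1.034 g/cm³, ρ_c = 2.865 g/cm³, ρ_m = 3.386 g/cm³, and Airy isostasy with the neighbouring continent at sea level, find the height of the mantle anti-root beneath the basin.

By Archimedes' principle applied to the lithosphere: replacing crust with seawater at the top is compensated by replacing crust with mantle at the base: d (ρ_c − ρ_w) = a (ρ_m − ρ_c).
a = d (ρ_c − ρ_w)/(ρ_m − ρ_c) = 3.626 km × 1.831/0.521 = 12.7 km.

12.7 km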